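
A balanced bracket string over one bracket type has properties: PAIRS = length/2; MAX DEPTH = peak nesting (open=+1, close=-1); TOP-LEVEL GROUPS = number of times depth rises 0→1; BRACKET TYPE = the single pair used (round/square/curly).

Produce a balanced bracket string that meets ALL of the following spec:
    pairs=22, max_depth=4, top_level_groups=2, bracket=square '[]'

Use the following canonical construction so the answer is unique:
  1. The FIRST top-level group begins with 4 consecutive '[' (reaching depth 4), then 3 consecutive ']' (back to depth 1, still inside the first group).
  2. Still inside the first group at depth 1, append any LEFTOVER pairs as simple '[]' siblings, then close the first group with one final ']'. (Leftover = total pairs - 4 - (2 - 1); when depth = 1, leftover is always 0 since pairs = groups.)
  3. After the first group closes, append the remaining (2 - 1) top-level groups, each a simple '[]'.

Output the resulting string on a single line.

Spec: pairs=22 depth=4 groups=2
Leftover pairs = 22 - 4 - (2-1) = 17
First group: deep chain of depth 4 + 17 sibling pairs
Remaining 1 groups: simple '[]' each

Answer: [[[[]]][][][][][][][][][][][][][][][][][]][]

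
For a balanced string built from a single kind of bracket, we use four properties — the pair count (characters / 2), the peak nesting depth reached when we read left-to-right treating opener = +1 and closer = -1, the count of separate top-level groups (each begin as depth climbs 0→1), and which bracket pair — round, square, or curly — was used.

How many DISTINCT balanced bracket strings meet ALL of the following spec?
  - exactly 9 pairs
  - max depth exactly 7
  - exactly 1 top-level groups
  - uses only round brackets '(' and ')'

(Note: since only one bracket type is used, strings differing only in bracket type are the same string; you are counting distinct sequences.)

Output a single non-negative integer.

Answer: 75

Derivation:
Spec: pairs=9 depth=7 groups=1
Count(depth <= 7) = 1416
Count(depth <= 6) = 1341
Count(depth == 7) = 1416 - 1341 = 75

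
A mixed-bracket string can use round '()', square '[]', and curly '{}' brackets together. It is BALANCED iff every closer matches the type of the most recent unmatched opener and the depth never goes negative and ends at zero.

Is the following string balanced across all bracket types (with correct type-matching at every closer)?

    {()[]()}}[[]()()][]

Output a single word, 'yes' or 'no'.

Answer: no

Derivation:
pos 0: push '{'; stack = {
pos 1: push '('; stack = {(
pos 2: ')' matches '('; pop; stack = {
pos 3: push '['; stack = {[
pos 4: ']' matches '['; pop; stack = {
pos 5: push '('; stack = {(
pos 6: ')' matches '('; pop; stack = {
pos 7: '}' matches '{'; pop; stack = (empty)
pos 8: saw closer '}' but stack is empty → INVALID
Verdict: unmatched closer '}' at position 8 → no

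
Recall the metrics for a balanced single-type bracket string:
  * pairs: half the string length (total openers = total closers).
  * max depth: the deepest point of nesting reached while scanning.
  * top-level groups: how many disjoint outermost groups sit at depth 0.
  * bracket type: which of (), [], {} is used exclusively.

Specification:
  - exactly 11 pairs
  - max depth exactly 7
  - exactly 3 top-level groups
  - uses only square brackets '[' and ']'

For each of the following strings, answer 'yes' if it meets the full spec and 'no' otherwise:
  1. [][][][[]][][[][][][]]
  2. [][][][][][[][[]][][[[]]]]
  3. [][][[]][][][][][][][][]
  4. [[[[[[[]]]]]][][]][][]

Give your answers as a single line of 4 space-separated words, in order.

String 1 '[][][][[]][][[][][][]]': depth seq [1 0 1 0 1 0 1 2 1 0 1 0 1 2 1 2 1 2 1 2 1 0]
  -> pairs=11 depth=2 groups=6 -> no
String 2 '[][][][][][[][[]][][[[]]]]': depth seq [1 0 1 0 1 0 1 0 1 0 1 2 1 2 3 2 1 2 1 2 3 4 3 2 1 0]
  -> pairs=13 depth=4 groups=6 -> no
String 3 '[][][[]][][][][][][][][]': depth seq [1 0 1 0 1 2 1 0 1 0 1 0 1 0 1 0 1 0 1 0 1 0 1 0]
  -> pairs=12 depth=2 groups=11 -> no
String 4 '[[[[[[[]]]]]][][]][][]': depth seq [1 2 3 4 5 6 7 6 5 4 3 2 1 2 1 2 1 0 1 0 1 0]
  -> pairs=11 depth=7 groups=3 -> yes

Answer: no no no yes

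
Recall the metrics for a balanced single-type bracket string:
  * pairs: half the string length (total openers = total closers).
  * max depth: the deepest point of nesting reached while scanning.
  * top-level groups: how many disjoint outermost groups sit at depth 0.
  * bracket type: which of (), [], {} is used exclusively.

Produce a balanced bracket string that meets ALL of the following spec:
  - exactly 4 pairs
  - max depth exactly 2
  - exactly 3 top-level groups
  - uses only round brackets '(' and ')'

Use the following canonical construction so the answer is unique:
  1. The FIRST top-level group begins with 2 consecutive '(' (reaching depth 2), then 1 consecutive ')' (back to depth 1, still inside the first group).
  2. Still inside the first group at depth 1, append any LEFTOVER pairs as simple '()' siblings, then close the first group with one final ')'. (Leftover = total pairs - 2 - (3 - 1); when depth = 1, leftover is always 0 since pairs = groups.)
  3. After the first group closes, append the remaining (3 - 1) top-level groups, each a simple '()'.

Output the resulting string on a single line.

Spec: pairs=4 depth=2 groups=3
Leftover pairs = 4 - 2 - (3-1) = 0
First group: deep chain of depth 2 + 0 sibling pairs
Remaining 2 groups: simple '()' each

Answer: (())()()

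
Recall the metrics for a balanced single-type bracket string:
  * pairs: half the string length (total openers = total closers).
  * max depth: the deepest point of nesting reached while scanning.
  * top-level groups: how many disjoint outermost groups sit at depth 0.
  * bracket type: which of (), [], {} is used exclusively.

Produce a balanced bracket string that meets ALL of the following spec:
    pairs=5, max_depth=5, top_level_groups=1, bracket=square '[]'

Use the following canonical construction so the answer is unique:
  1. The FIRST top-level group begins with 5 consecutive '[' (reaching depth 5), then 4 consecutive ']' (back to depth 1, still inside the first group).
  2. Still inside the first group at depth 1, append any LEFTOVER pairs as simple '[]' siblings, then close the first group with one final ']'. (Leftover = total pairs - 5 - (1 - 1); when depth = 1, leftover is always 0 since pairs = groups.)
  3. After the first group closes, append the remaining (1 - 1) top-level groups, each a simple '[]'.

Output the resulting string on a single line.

Answer: [[[[[]]]]]

Derivation:
Spec: pairs=5 depth=5 groups=1
Leftover pairs = 5 - 5 - (1-1) = 0
First group: deep chain of depth 5 + 0 sibling pairs
Remaining 0 groups: simple '[]' each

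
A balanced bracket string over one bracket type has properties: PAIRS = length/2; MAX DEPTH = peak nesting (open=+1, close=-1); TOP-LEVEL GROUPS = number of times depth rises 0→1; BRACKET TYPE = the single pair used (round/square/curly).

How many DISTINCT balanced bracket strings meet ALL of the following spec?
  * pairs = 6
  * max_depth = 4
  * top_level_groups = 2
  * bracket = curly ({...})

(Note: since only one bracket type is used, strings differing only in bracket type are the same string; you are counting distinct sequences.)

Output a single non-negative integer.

Spec: pairs=6 depth=4 groups=2
Count(depth <= 4) = 40
Count(depth <= 3) = 28
Count(depth == 4) = 40 - 28 = 12

Answer: 12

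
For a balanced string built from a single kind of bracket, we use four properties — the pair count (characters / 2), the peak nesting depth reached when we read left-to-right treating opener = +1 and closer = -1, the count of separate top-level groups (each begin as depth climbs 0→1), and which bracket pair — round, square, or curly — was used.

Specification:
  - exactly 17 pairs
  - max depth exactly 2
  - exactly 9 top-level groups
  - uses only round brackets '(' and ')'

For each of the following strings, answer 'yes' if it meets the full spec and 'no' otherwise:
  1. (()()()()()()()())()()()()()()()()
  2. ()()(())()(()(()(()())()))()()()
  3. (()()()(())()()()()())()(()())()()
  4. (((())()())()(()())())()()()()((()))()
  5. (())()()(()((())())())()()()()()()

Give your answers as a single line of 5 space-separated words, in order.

Answer: yes no no no no

Derivation:
String 1 '(()()()()()()()())()()()()()()()()': depth seq [1 2 1 2 1 2 1 2 1 2 1 2 1 2 1 2 1 0 1 0 1 0 1 0 1 0 1 0 1 0 1 0 1 0]
  -> pairs=17 depth=2 groups=9 -> yes
String 2 '()()(())()(()(()(()())()))()()()': depth seq [1 0 1 0 1 2 1 0 1 0 1 2 1 2 3 2 3 4 3 4 3 2 3 2 1 0 1 0 1 0 1 0]
  -> pairs=16 depth=4 groups=8 -> no
String 3 '(()()()(())()()()()())()(()())()()': depth seq [1 2 1 2 1 2 1 2 3 2 1 2 1 2 1 2 1 2 1 2 1 0 1 0 1 2 1 2 1 0 1 0 1 0]
  -> pairs=17 depth=3 groups=5 -> no
String 4 '(((())()())()(()())())()()()()((()))()': depth seq [1 2 3 4 3 2 3 2 3 2 1 2 1 2 3 2 3 2 1 2 1 0 1 0 1 0 1 0 1 0 1 2 3 2 1 0 1 0]
  -> pairs=19 depth=4 groups=7 -> no
String 5 '(())()()(()((())())())()()()()()()': depth seq [1 2 1 0 1 0 1 0 1 2 1 2 3 4 3 2 3 2 1 2 1 0 1 0 1 0 1 0 1 0 1 0 1 0]
  -> pairs=17 depth=4 groups=10 -> no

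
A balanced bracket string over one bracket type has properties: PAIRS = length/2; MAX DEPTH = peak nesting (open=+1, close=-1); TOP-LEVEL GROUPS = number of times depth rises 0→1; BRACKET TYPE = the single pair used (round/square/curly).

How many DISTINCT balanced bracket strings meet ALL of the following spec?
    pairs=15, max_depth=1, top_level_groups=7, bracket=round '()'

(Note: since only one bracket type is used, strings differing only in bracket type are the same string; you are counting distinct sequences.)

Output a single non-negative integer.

Spec: pairs=15 depth=1 groups=7
Count(depth <= 1) = 0
Count(depth <= 0) = 0
Count(depth == 1) = 0 - 0 = 0

Answer: 0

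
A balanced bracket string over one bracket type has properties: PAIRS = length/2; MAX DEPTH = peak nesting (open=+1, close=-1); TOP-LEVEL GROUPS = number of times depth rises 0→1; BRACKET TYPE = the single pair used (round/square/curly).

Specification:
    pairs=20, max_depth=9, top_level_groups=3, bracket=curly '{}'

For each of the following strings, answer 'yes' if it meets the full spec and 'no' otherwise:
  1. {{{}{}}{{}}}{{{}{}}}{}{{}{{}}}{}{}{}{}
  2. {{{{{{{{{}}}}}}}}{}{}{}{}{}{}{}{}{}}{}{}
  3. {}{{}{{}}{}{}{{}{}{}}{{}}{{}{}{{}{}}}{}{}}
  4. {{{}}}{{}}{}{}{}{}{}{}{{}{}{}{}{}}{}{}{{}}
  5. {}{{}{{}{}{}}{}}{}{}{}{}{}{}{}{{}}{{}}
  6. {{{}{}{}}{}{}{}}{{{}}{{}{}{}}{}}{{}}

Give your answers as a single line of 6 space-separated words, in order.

String 1 '{{{}{}}{{}}}{{{}{}}}{}{{}{{}}}{}{}{}{}': depth seq [1 2 3 2 3 2 1 2 3 2 1 0 1 2 3 2 3 2 1 0 1 0 1 2 1 2 3 2 1 0 1 0 1 0 1 0 1 0]
  -> pairs=19 depth=3 groups=8 -> no
String 2 '{{{{{{{{{}}}}}}}}{}{}{}{}{}{}{}{}{}}{}{}': depth seq [1 2 3 4 5 6 7 8 9 8 7 6 5 4 3 2 1 2 1 2 1 2 1 2 1 2 1 2 1 2 1 2 1 2 1 0 1 0 1 0]
  -> pairs=20 depth=9 groups=3 -> yes
String 3 '{}{{}{{}}{}{}{{}{}{}}{{}}{{}{}{{}{}}}{}{}}': depth seq [1 0 1 2 1 2 3 2 1 2 1 2 1 2 3 2 3 2 3 2 1 2 3 2 1 2 3 2 3 2 3 4 3 4 3 2 1 2 1 2 1 0]
  -> pairs=21 depth=4 groups=2 -> no
String 4 '{{{}}}{{}}{}{}{}{}{}{}{{}{}{}{}{}}{}{}{{}}': depth seq [1 2 3 2 1 0 1 2 1 0 1 0 1 0 1 0 1 0 1 0 1 0 1 2 1 2 1 2 1 2 1 2 1 0 1 0 1 0 1 2 1 0]
  -> pairs=21 depth=3 groups=12 -> no
String 5 '{}{{}{{}{}{}}{}}{}{}{}{}{}{}{}{{}}{{}}': depth seq [1 0 1 2 1 2 3 2 3 2 3 2 1 2 1 0 1 0 1 0 1 0 1 0 1 0 1 0 1 0 1 2 1 0 1 2 1 0]
  -> pairs=19 depth=3 groups=11 -> no
String 6 '{{{}{}{}}{}{}{}}{{{}}{{}{}{}}{}}{{}}': depth seq [1 2 3 2 3 2 3 2 1 2 1 2 1 2 1 0 1 2 3 2 1 2 3 2 3 2 3 2 1 2 1 0 1 2 1 0]
  -> pairs=18 depth=3 groups=3 -> no

Answer: no yes no no no no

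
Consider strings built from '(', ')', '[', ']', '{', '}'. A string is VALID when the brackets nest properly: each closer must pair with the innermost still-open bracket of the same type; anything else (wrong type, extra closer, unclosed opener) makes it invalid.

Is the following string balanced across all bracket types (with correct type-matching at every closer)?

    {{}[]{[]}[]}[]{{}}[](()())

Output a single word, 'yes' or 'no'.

Answer: yes

Derivation:
pos 0: push '{'; stack = {
pos 1: push '{'; stack = {{
pos 2: '}' matches '{'; pop; stack = {
pos 3: push '['; stack = {[
pos 4: ']' matches '['; pop; stack = {
pos 5: push '{'; stack = {{
pos 6: push '['; stack = {{[
pos 7: ']' matches '['; pop; stack = {{
pos 8: '}' matches '{'; pop; stack = {
pos 9: push '['; stack = {[
pos 10: ']' matches '['; pop; stack = {
pos 11: '}' matches '{'; pop; stack = (empty)
pos 12: push '['; stack = [
pos 13: ']' matches '['; pop; stack = (empty)
pos 14: push '{'; stack = {
pos 15: push '{'; stack = {{
pos 16: '}' matches '{'; pop; stack = {
pos 17: '}' matches '{'; pop; stack = (empty)
pos 18: push '['; stack = [
pos 19: ']' matches '['; pop; stack = (empty)
pos 20: push '('; stack = (
pos 21: push '('; stack = ((
pos 22: ')' matches '('; pop; stack = (
pos 23: push '('; stack = ((
pos 24: ')' matches '('; pop; stack = (
pos 25: ')' matches '('; pop; stack = (empty)
end: stack empty → VALID
Verdict: properly nested → yes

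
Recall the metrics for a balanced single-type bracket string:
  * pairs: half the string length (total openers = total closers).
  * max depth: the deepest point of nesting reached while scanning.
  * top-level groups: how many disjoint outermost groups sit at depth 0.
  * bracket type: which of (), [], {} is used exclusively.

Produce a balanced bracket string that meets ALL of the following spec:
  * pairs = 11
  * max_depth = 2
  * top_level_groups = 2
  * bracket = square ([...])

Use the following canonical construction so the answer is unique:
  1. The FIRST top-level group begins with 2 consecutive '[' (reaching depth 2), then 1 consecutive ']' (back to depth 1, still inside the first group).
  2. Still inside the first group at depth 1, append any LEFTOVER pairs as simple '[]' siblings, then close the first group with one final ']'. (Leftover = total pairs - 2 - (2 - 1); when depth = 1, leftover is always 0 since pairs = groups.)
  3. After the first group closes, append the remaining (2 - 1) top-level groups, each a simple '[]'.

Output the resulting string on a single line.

Answer: [[][][][][][][][][]][]

Derivation:
Spec: pairs=11 depth=2 groups=2
Leftover pairs = 11 - 2 - (2-1) = 8
First group: deep chain of depth 2 + 8 sibling pairs
Remaining 1 groups: simple '[]' each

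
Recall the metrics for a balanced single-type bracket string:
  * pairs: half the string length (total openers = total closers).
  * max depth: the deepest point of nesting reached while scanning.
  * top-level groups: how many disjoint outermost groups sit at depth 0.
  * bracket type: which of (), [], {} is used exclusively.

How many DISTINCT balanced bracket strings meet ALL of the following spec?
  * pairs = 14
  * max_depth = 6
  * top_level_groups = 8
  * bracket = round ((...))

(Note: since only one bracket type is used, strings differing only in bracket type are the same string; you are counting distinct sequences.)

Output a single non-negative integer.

Spec: pairs=14 depth=6 groups=8
Count(depth <= 6) = 15496
Count(depth <= 5) = 15368
Count(depth == 6) = 15496 - 15368 = 128

Answer: 128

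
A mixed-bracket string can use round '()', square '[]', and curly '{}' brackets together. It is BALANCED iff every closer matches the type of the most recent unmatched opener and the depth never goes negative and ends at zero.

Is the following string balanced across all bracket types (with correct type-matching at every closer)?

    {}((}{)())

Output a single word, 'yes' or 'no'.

Answer: no

Derivation:
pos 0: push '{'; stack = {
pos 1: '}' matches '{'; pop; stack = (empty)
pos 2: push '('; stack = (
pos 3: push '('; stack = ((
pos 4: saw closer '}' but top of stack is '(' (expected ')') → INVALID
Verdict: type mismatch at position 4: '}' closes '(' → no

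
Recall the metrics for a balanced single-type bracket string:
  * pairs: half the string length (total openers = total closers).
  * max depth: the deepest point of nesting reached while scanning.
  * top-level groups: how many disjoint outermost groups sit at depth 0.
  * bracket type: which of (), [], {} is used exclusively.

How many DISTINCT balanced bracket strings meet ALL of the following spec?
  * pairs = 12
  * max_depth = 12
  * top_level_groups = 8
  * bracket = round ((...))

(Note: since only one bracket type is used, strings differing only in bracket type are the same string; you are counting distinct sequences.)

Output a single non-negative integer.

Spec: pairs=12 depth=12 groups=8
Count(depth <= 12) = 910
Count(depth <= 11) = 910
Count(depth == 12) = 910 - 910 = 0

Answer: 0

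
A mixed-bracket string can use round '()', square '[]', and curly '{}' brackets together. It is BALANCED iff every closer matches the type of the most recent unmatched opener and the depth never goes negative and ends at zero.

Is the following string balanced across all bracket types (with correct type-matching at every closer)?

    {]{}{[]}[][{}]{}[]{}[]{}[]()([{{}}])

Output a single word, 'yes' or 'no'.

pos 0: push '{'; stack = {
pos 1: saw closer ']' but top of stack is '{' (expected '}') → INVALID
Verdict: type mismatch at position 1: ']' closes '{' → no

Answer: no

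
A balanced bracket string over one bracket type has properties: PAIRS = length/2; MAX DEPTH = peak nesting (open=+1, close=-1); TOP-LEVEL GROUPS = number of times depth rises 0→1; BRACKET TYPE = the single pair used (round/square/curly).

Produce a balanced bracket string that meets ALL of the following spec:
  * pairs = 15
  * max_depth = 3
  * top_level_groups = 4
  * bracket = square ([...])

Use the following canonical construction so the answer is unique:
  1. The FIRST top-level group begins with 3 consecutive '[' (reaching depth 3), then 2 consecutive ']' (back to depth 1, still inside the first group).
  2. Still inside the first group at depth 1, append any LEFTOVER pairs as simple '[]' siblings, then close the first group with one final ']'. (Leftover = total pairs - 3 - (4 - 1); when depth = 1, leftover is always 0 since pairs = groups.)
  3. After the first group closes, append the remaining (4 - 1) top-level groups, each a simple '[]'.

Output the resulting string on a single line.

Spec: pairs=15 depth=3 groups=4
Leftover pairs = 15 - 3 - (4-1) = 9
First group: deep chain of depth 3 + 9 sibling pairs
Remaining 3 groups: simple '[]' each

Answer: [[[]][][][][][][][][][]][][][]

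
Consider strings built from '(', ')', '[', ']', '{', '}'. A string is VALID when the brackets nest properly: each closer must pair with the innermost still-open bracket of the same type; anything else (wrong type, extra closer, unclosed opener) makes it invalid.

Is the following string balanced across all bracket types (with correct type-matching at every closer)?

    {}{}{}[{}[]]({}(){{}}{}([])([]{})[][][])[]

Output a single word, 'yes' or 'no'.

pos 0: push '{'; stack = {
pos 1: '}' matches '{'; pop; stack = (empty)
pos 2: push '{'; stack = {
pos 3: '}' matches '{'; pop; stack = (empty)
pos 4: push '{'; stack = {
pos 5: '}' matches '{'; pop; stack = (empty)
pos 6: push '['; stack = [
pos 7: push '{'; stack = [{
pos 8: '}' matches '{'; pop; stack = [
pos 9: push '['; stack = [[
pos 10: ']' matches '['; pop; stack = [
pos 11: ']' matches '['; pop; stack = (empty)
pos 12: push '('; stack = (
pos 13: push '{'; stack = ({
pos 14: '}' matches '{'; pop; stack = (
pos 15: push '('; stack = ((
pos 16: ')' matches '('; pop; stack = (
pos 17: push '{'; stack = ({
pos 18: push '{'; stack = ({{
pos 19: '}' matches '{'; pop; stack = ({
pos 20: '}' matches '{'; pop; stack = (
pos 21: push '{'; stack = ({
pos 22: '}' matches '{'; pop; stack = (
pos 23: push '('; stack = ((
pos 24: push '['; stack = (([
pos 25: ']' matches '['; pop; stack = ((
pos 26: ')' matches '('; pop; stack = (
pos 27: push '('; stack = ((
pos 28: push '['; stack = (([
pos 29: ']' matches '['; pop; stack = ((
pos 30: push '{'; stack = (({
pos 31: '}' matches '{'; pop; stack = ((
pos 32: ')' matches '('; pop; stack = (
pos 33: push '['; stack = ([
pos 34: ']' matches '['; pop; stack = (
pos 35: push '['; stack = ([
pos 36: ']' matches '['; pop; stack = (
pos 37: push '['; stack = ([
pos 38: ']' matches '['; pop; stack = (
pos 39: ')' matches '('; pop; stack = (empty)
pos 40: push '['; stack = [
pos 41: ']' matches '['; pop; stack = (empty)
end: stack empty → VALID
Verdict: properly nested → yes

Answer: yes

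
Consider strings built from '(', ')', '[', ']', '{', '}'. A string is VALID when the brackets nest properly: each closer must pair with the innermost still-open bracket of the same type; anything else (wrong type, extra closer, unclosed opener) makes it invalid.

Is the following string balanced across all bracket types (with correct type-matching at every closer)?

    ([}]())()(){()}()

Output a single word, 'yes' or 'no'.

pos 0: push '('; stack = (
pos 1: push '['; stack = ([
pos 2: saw closer '}' but top of stack is '[' (expected ']') → INVALID
Verdict: type mismatch at position 2: '}' closes '[' → no

Answer: no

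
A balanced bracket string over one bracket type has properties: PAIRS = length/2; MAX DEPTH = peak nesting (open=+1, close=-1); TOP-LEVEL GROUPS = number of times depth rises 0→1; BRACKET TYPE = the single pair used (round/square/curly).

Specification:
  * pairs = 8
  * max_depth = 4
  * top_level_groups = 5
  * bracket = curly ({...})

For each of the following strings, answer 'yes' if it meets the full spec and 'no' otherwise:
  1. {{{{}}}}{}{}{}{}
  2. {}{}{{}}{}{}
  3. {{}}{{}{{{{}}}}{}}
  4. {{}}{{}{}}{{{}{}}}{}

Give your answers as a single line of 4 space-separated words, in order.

String 1 '{{{{}}}}{}{}{}{}': depth seq [1 2 3 4 3 2 1 0 1 0 1 0 1 0 1 0]
  -> pairs=8 depth=4 groups=5 -> yes
String 2 '{}{}{{}}{}{}': depth seq [1 0 1 0 1 2 1 0 1 0 1 0]
  -> pairs=6 depth=2 groups=5 -> no
String 3 '{{}}{{}{{{{}}}}{}}': depth seq [1 2 1 0 1 2 1 2 3 4 5 4 3 2 1 2 1 0]
  -> pairs=9 depth=5 groups=2 -> no
String 4 '{{}}{{}{}}{{{}{}}}{}': depth seq [1 2 1 0 1 2 1 2 1 0 1 2 3 2 3 2 1 0 1 0]
  -> pairs=10 depth=3 groups=4 -> no

Answer: yes no no no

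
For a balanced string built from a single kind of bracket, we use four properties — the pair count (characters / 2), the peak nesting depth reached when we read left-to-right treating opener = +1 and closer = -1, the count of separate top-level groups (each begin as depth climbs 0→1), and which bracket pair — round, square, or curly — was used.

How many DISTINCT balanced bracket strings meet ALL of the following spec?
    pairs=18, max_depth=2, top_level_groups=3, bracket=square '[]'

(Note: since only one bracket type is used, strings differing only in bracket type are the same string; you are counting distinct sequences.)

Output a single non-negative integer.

Answer: 136

Derivation:
Spec: pairs=18 depth=2 groups=3
Count(depth <= 2) = 136
Count(depth <= 1) = 0
Count(depth == 2) = 136 - 0 = 136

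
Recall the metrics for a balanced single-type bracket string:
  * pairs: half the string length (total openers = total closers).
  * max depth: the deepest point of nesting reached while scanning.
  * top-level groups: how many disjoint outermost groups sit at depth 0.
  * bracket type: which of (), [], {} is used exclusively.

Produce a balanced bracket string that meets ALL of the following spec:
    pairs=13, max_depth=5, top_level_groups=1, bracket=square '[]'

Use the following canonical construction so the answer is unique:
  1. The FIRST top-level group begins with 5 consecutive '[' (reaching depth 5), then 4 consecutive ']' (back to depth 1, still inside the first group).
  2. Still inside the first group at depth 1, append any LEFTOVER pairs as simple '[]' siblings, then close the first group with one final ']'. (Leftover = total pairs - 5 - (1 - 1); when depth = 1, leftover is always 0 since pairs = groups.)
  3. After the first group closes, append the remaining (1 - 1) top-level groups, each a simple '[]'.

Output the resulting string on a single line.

Spec: pairs=13 depth=5 groups=1
Leftover pairs = 13 - 5 - (1-1) = 8
First group: deep chain of depth 5 + 8 sibling pairs
Remaining 0 groups: simple '[]' each

Answer: [[[[[]]]][][][][][][][][]]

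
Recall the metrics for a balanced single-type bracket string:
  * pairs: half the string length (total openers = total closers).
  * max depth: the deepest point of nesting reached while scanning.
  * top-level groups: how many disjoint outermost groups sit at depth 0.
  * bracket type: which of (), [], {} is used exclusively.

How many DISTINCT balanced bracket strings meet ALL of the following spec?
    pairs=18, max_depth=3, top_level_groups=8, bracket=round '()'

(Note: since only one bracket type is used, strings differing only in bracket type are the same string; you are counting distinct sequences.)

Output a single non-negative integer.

Answer: 971288

Derivation:
Spec: pairs=18 depth=3 groups=8
Count(depth <= 3) = 990736
Count(depth <= 2) = 19448
Count(depth == 3) = 990736 - 19448 = 971288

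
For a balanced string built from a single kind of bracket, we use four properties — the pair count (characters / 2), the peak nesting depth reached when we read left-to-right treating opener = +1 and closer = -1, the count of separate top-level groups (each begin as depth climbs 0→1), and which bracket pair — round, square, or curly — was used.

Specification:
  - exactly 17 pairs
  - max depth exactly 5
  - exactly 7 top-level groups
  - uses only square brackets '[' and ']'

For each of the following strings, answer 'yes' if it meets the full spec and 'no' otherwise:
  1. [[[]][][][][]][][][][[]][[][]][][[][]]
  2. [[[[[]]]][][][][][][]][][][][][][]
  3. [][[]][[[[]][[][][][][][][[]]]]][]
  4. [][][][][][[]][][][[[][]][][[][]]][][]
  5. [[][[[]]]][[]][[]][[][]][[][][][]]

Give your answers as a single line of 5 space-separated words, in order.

Answer: no yes no no no

Derivation:
String 1 '[[[]][][][][]][][][][[]][[][]][][[][]]': depth seq [1 2 3 2 1 2 1 2 1 2 1 2 1 0 1 0 1 0 1 0 1 2 1 0 1 2 1 2 1 0 1 0 1 2 1 2 1 0]
  -> pairs=19 depth=3 groups=8 -> no
String 2 '[[[[[]]]][][][][][][]][][][][][][]': depth seq [1 2 3 4 5 4 3 2 1 2 1 2 1 2 1 2 1 2 1 2 1 0 1 0 1 0 1 0 1 0 1 0 1 0]
  -> pairs=17 depth=5 groups=7 -> yes
String 3 '[][[]][[[[]][[][][][][][][[]]]]][]': depth seq [1 0 1 2 1 0 1 2 3 4 3 2 3 4 3 4 3 4 3 4 3 4 3 4 3 4 5 4 3 2 1 0 1 0]
  -> pairs=17 depth=5 groups=4 -> no
String 4 '[][][][][][[]][][][[[][]][][[][]]][][]': depth seq [1 0 1 0 1 0 1 0 1 0 1 2 1 0 1 0 1 0 1 2 3 2 3 2 1 2 1 2 3 2 3 2 1 0 1 0 1 0]
  -> pairs=19 depth=3 groups=11 -> no
String 5 '[[][[[]]]][[]][[]][[][]][[][][][]]': depth seq [1 2 1 2 3 4 3 2 1 0 1 2 1 0 1 2 1 0 1 2 1 2 1 0 1 2 1 2 1 2 1 2 1 0]
  -> pairs=17 depth=4 groups=5 -> no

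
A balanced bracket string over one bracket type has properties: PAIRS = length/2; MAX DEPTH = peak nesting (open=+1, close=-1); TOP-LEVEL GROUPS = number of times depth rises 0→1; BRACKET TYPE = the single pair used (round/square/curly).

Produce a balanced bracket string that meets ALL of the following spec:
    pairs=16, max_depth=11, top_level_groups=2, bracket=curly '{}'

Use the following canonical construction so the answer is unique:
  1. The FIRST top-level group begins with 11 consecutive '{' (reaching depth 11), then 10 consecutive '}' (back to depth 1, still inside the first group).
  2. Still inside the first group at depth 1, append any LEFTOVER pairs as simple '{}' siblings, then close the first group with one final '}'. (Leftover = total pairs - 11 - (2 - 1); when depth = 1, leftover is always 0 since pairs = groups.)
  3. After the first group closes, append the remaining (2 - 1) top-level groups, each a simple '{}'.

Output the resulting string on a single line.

Answer: {{{{{{{{{{{}}}}}}}}}}{}{}{}{}}{}

Derivation:
Spec: pairs=16 depth=11 groups=2
Leftover pairs = 16 - 11 - (2-1) = 4
First group: deep chain of depth 11 + 4 sibling pairs
Remaining 1 groups: simple '{}' each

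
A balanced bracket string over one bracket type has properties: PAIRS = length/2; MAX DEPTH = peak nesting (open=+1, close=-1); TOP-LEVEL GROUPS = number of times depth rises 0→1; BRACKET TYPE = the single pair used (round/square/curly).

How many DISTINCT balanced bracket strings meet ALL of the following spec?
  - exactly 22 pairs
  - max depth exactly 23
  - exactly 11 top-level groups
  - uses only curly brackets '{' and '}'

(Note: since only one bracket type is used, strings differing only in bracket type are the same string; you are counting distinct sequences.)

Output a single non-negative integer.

Spec: pairs=22 depth=23 groups=11
Count(depth <= 23) = 64512240
Count(depth <= 22) = 64512240
Count(depth == 23) = 64512240 - 64512240 = 0

Answer: 0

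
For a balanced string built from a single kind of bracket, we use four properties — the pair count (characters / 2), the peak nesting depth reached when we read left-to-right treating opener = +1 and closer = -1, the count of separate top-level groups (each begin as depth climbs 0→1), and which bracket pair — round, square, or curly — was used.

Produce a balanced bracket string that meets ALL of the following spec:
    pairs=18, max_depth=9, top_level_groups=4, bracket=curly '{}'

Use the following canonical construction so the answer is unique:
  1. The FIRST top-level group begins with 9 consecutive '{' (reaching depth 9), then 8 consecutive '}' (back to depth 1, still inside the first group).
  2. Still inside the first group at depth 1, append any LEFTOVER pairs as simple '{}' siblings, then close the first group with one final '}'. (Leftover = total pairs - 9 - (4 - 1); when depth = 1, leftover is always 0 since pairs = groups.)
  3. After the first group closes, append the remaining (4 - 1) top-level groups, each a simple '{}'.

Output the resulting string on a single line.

Answer: {{{{{{{{{}}}}}}}}{}{}{}{}{}{}}{}{}{}

Derivation:
Spec: pairs=18 depth=9 groups=4
Leftover pairs = 18 - 9 - (4-1) = 6
First group: deep chain of depth 9 + 6 sibling pairs
Remaining 3 groups: simple '{}' each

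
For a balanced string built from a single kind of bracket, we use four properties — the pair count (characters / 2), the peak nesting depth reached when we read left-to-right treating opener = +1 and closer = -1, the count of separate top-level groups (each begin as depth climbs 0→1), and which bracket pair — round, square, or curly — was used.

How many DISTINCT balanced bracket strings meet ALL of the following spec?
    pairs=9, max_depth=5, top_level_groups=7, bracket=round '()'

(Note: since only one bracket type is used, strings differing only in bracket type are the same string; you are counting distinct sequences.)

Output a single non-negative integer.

Answer: 0

Derivation:
Spec: pairs=9 depth=5 groups=7
Count(depth <= 5) = 35
Count(depth <= 4) = 35
Count(depth == 5) = 35 - 35 = 0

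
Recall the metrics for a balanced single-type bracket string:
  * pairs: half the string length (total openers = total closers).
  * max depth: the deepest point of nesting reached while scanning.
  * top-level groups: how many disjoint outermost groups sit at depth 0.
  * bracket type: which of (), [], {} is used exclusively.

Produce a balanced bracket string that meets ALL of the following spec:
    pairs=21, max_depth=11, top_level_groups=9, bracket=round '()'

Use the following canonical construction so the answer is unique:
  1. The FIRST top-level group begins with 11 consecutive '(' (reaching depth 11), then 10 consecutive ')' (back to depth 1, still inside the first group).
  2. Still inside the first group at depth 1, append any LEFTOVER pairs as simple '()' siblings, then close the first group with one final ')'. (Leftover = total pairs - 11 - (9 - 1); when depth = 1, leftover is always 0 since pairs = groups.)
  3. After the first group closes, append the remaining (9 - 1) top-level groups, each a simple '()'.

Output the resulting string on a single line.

Spec: pairs=21 depth=11 groups=9
Leftover pairs = 21 - 11 - (9-1) = 2
First group: deep chain of depth 11 + 2 sibling pairs
Remaining 8 groups: simple '()' each

Answer: ((((((((((())))))))))()())()()()()()()()()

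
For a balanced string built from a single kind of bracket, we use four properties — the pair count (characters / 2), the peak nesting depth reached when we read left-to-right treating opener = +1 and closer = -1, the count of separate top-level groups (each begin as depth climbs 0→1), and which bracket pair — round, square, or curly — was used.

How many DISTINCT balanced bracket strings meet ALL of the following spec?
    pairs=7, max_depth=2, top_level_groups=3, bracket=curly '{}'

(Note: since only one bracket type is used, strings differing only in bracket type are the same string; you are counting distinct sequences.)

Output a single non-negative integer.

Answer: 15

Derivation:
Spec: pairs=7 depth=2 groups=3
Count(depth <= 2) = 15
Count(depth <= 1) = 0
Count(depth == 2) = 15 - 0 = 15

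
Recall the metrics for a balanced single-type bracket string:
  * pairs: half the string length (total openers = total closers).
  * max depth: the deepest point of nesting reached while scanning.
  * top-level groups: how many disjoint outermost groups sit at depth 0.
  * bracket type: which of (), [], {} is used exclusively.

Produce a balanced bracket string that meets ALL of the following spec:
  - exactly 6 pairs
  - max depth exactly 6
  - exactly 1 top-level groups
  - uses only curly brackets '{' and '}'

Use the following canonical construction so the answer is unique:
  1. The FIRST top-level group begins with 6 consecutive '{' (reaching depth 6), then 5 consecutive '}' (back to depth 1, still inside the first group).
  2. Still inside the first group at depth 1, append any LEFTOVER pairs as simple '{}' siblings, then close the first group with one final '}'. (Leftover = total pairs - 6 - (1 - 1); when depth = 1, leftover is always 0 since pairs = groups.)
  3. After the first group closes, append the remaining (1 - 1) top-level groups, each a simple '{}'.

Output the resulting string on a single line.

Answer: {{{{{{}}}}}}

Derivation:
Spec: pairs=6 depth=6 groups=1
Leftover pairs = 6 - 6 - (1-1) = 0
First group: deep chain of depth 6 + 0 sibling pairs
Remaining 0 groups: simple '{}' each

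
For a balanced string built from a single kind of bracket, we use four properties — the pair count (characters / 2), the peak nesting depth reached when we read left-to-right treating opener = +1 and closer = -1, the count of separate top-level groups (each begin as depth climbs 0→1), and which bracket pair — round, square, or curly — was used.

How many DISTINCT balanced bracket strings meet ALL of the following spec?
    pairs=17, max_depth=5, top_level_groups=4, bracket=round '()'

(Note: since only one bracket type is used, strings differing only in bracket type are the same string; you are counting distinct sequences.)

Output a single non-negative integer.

Spec: pairs=17 depth=5 groups=4
Count(depth <= 5) = 9399296
Count(depth <= 4) = 4282864
Count(depth == 5) = 9399296 - 4282864 = 5116432

Answer: 5116432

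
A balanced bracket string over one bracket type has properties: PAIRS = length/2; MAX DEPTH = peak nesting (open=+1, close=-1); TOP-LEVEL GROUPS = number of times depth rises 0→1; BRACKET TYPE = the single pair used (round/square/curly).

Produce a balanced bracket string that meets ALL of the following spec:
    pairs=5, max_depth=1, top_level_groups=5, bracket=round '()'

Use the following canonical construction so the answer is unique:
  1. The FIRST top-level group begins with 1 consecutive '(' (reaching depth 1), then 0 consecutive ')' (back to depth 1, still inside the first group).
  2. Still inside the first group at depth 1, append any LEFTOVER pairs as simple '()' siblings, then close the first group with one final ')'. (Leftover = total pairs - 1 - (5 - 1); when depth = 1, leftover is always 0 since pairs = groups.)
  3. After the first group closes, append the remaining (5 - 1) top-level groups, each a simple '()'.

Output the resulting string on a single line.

Answer: ()()()()()

Derivation:
Spec: pairs=5 depth=1 groups=5
Leftover pairs = 5 - 1 - (5-1) = 0
First group: deep chain of depth 1 + 0 sibling pairs
Remaining 4 groups: simple '()' each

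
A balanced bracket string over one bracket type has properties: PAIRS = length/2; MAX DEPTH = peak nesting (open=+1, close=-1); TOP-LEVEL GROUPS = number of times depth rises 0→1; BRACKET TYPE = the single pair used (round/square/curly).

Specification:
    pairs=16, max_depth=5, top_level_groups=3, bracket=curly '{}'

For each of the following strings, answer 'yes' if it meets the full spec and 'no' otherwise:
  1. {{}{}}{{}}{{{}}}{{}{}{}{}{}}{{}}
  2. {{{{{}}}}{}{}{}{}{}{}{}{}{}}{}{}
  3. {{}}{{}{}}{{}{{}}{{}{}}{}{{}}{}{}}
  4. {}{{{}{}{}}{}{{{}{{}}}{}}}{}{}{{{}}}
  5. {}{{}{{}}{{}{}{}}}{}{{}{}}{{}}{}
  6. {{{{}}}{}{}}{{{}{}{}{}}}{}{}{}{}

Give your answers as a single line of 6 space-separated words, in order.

Answer: no yes no no no no

Derivation:
String 1 '{{}{}}{{}}{{{}}}{{}{}{}{}{}}{{}}': depth seq [1 2 1 2 1 0 1 2 1 0 1 2 3 2 1 0 1 2 1 2 1 2 1 2 1 2 1 0 1 2 1 0]
  -> pairs=16 depth=3 groups=5 -> no
String 2 '{{{{{}}}}{}{}{}{}{}{}{}{}{}}{}{}': depth seq [1 2 3 4 5 4 3 2 1 2 1 2 1 2 1 2 1 2 1 2 1 2 1 2 1 2 1 0 1 0 1 0]
  -> pairs=16 depth=5 groups=3 -> yes
String 3 '{{}}{{}{}}{{}{{}}{{}{}}{}{{}}{}{}}': depth seq [1 2 1 0 1 2 1 2 1 0 1 2 1 2 3 2 1 2 3 2 3 2 1 2 1 2 3 2 1 2 1 2 1 0]
  -> pairs=17 depth=3 groups=3 -> no
String 4 '{}{{{}{}{}}{}{{{}{{}}}{}}}{}{}{{{}}}': depth seq [1 0 1 2 3 2 3 2 3 2 1 2 1 2 3 4 3 4 5 4 3 2 3 2 1 0 1 0 1 0 1 2 3 2 1 0]
  -> pairs=18 depth=5 groups=5 -> no
String 5 '{}{{}{{}}{{}{}{}}}{}{{}{}}{{}}{}': depth seq [1 0 1 2 1 2 3 2 1 2 3 2 3 2 3 2 1 0 1 0 1 2 1 2 1 0 1 2 1 0 1 0]
  -> pairs=16 depth=3 groups=6 -> no
String 6 '{{{{}}}{}{}}{{{}{}{}{}}}{}{}{}{}': depth seq [1 2 3 4 3 2 1 2 1 2 1 0 1 2 3 2 3 2 3 2 3 2 1 0 1 0 1 0 1 0 1 0]
  -> pairs=16 depth=4 groups=6 -> no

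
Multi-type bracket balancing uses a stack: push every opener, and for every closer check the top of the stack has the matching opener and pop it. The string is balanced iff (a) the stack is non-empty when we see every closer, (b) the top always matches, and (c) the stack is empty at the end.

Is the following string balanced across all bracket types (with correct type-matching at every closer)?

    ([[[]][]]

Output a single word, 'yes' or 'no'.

Answer: no

Derivation:
pos 0: push '('; stack = (
pos 1: push '['; stack = ([
pos 2: push '['; stack = ([[
pos 3: push '['; stack = ([[[
pos 4: ']' matches '['; pop; stack = ([[
pos 5: ']' matches '['; pop; stack = ([
pos 6: push '['; stack = ([[
pos 7: ']' matches '['; pop; stack = ([
pos 8: ']' matches '['; pop; stack = (
end: stack still non-empty (() → INVALID
Verdict: unclosed openers at end: ( → no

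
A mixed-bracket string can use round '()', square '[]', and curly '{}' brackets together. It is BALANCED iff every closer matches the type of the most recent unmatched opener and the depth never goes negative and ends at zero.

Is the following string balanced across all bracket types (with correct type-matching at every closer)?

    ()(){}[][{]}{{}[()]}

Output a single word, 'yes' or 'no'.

Answer: no

Derivation:
pos 0: push '('; stack = (
pos 1: ')' matches '('; pop; stack = (empty)
pos 2: push '('; stack = (
pos 3: ')' matches '('; pop; stack = (empty)
pos 4: push '{'; stack = {
pos 5: '}' matches '{'; pop; stack = (empty)
pos 6: push '['; stack = [
pos 7: ']' matches '['; pop; stack = (empty)
pos 8: push '['; stack = [
pos 9: push '{'; stack = [{
pos 10: saw closer ']' but top of stack is '{' (expected '}') → INVALID
Verdict: type mismatch at position 10: ']' closes '{' → no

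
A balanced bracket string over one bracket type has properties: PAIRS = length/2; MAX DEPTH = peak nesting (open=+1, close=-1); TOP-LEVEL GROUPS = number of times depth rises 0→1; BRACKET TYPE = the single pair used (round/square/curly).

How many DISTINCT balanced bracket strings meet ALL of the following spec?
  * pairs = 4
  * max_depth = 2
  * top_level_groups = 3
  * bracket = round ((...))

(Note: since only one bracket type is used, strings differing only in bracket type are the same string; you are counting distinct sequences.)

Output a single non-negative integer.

Answer: 3

Derivation:
Spec: pairs=4 depth=2 groups=3
Count(depth <= 2) = 3
Count(depth <= 1) = 0
Count(depth == 2) = 3 - 0 = 3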